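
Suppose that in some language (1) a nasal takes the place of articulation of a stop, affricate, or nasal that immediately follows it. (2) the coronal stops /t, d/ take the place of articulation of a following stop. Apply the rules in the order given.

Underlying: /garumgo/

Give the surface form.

Rule 1: /m/ before /g/ (velar) → [ŋ]
After rule 1: garuŋgo
Rule 2: no segment meets the rule's conditions; no change.

[garuŋgo]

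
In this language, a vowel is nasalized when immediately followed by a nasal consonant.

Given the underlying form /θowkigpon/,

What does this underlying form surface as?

/o/ before nasal /n/ → [õ]

[θowkigpõn]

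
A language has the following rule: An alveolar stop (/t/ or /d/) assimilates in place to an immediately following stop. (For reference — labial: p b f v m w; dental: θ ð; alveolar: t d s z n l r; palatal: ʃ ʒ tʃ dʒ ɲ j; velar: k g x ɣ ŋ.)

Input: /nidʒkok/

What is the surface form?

no segment meets the rule's conditions; no change.

[nidʒkok]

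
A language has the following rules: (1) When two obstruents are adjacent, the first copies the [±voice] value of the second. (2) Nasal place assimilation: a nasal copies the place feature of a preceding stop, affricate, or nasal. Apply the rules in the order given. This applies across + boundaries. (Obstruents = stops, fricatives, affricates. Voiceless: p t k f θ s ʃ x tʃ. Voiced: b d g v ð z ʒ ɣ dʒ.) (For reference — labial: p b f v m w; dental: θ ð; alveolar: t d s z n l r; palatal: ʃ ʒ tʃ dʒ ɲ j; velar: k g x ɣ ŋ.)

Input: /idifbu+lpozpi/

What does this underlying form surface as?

[idivbu+lpospi]

Rule 1: /f/ before /b/ (voiced) → [v]
Rule 1: /z/ before /p/ (voiceless) → [s]
After rule 1: idivbu+lpospi
Rule 2: no segment meets the rule's conditions; no change.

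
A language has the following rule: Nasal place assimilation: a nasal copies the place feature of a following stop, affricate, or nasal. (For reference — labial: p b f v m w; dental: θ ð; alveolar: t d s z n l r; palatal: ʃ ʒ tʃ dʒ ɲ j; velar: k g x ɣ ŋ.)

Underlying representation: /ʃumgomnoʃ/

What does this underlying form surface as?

/m/ before /g/ (velar) → [ŋ]
/m/ before /n/ (alveolar) → [n]

[ʃuŋgonnoʃ]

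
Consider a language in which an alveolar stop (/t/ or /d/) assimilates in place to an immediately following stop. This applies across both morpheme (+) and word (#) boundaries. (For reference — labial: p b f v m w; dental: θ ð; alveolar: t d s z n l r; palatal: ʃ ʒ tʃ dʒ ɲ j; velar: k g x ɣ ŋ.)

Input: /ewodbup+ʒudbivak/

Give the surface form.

[ewobbup+ʒubbivak]

/d/ before /b/ (labial) → [b]
/d/ before /b/ (labial) → [b]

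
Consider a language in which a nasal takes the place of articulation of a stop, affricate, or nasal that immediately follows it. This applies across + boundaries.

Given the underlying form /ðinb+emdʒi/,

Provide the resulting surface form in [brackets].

[ðimb+eɲdʒi]

/n/ before /b/ (labial) → [m]
/m/ before /dʒ/ (palatal) → [ɲ]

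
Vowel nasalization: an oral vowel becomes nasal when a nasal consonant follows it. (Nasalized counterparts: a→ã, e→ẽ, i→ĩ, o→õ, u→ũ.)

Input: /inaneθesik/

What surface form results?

[ĩnãneθesik]

/i/ before nasal /n/ → [ĩ]
/a/ before nasal /n/ → [ã]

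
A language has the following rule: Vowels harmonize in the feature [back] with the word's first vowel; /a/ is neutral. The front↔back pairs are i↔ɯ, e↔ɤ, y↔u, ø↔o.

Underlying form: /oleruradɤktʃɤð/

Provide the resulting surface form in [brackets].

[olɤruradɤktʃɤð]

/e/ harmonizes with /o/ ([+back]) → [ɤ]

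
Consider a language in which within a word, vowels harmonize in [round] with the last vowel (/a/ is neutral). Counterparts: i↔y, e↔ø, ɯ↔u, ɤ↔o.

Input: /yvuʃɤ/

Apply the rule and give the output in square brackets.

[ivɯʃɤ]

/y/ harmonizes with /ɤ/ ([-round]) → [i]
/u/ harmonizes with /ɤ/ ([-round]) → [ɯ]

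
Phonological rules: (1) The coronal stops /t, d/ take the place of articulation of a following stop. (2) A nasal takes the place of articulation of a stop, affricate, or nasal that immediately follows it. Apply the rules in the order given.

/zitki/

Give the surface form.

[zikki]

Rule 1: /t/ before /k/ (velar) → [k]
After rule 1: zikki
Rule 2: no segment meets the rule's conditions; no change.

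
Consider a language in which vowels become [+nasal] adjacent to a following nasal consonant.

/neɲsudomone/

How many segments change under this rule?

/e/ before nasal /ɲ/ → [ẽ]
/o/ before nasal /m/ → [õ]
/o/ before nasal /n/ → [õ]
3 segments change.

3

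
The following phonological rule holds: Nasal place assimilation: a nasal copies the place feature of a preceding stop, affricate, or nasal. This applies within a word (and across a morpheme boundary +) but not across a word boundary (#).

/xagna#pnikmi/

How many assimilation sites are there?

/n/ after /g/ (velar) → [ŋ]
/n/ after /p/ (labial) → [m]
/m/ after /k/ (velar) → [ŋ]
3 segments change.

3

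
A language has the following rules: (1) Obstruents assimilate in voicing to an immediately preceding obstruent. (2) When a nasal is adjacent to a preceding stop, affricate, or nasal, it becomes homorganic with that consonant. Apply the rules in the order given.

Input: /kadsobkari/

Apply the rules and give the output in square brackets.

[kadzobgari]

Rule 1: /s/ after /d/ (voiced) → [z]
Rule 1: /k/ after /b/ (voiced) → [g]
After rule 1: kadzobgari
Rule 2: no segment meets the rule's conditions; no change.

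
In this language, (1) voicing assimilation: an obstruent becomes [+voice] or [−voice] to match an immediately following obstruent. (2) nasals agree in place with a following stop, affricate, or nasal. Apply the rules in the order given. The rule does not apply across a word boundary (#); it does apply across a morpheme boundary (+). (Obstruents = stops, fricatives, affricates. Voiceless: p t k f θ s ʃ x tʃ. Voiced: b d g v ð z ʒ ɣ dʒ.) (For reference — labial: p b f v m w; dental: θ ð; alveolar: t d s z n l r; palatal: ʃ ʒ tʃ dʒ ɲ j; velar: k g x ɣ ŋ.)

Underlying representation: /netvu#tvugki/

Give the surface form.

[nedvu#dvukki]

Rule 1: /t/ before /v/ (voiced) → [d]
Rule 1: /t/ before /v/ (voiced) → [d]
Rule 1: /g/ before /k/ (voiceless) → [k]
After rule 1: nedvu#dvukki
Rule 2: no segment meets the rule's conditions; no change.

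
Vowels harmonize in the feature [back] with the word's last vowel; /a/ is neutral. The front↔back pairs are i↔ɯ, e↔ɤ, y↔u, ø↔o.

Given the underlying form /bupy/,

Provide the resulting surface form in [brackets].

/u/ harmonizes with /y/ ([-back]) → [y]

[bypy]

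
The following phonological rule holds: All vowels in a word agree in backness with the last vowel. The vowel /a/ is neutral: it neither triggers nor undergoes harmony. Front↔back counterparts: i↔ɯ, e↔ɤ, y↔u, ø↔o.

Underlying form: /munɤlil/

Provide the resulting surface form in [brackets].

[mynelil]

/u/ harmonizes with /i/ ([-back]) → [y]
/ɤ/ harmonizes with /i/ ([-back]) → [e]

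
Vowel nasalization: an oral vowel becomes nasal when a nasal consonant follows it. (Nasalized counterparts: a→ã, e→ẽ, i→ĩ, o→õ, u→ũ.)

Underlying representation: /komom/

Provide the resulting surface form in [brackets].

[kõmõm]

/o/ before nasal /m/ → [õ]
/o/ before nasal /m/ → [õ]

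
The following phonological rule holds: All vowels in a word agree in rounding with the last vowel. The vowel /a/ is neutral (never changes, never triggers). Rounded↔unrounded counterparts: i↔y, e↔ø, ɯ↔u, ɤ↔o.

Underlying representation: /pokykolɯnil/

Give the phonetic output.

[pɤkikɤlɯnil]

/o/ harmonizes with /i/ ([-round]) → [ɤ]
/y/ harmonizes with /i/ ([-round]) → [i]
/o/ harmonizes with /i/ ([-round]) → [ɤ]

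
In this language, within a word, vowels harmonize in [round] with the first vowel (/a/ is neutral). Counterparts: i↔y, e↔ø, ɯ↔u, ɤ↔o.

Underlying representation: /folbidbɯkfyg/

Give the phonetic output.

[folbydbukfyg]

/i/ harmonizes with /o/ ([+round]) → [y]
/ɯ/ harmonizes with /o/ ([+round]) → [u]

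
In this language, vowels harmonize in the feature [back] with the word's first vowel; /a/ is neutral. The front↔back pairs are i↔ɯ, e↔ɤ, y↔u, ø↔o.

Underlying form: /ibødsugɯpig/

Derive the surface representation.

[ibødsygipig]

/u/ harmonizes with /i/ ([-back]) → [y]
/ɯ/ harmonizes with /i/ ([-back]) → [i]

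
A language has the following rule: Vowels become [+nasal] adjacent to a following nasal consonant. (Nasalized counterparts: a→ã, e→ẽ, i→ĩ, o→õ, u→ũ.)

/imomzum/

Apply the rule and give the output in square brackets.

/i/ before nasal /m/ → [ĩ]
/o/ before nasal /m/ → [õ]
/u/ before nasal /m/ → [ũ]

[ĩmõmzũm]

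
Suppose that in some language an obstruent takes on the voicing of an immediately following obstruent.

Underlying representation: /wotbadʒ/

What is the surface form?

/t/ before /b/ (voiced) → [d]

[wodbadʒ]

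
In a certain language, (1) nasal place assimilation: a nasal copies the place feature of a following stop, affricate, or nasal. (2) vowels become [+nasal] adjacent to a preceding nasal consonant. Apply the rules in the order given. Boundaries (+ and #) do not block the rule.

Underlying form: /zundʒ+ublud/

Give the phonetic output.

[zuɲdʒ+ublud]

Rule 1: /n/ before /dʒ/ (palatal) → [ɲ]
After rule 1: zuɲdʒ+ublud
Rule 2: no segment meets the rule's conditions; no change.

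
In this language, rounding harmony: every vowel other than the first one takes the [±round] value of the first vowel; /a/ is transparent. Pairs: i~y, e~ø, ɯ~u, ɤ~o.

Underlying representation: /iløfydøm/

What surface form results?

/ø/ harmonizes with /i/ ([-round]) → [e]
/y/ harmonizes with /i/ ([-round]) → [i]
/ø/ harmonizes with /i/ ([-round]) → [e]

[ilefidem]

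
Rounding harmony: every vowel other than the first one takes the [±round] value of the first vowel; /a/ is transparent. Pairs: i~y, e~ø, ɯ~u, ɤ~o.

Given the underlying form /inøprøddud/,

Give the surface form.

/ø/ harmonizes with /i/ ([-round]) → [e]
/ø/ harmonizes with /i/ ([-round]) → [e]
/u/ harmonizes with /i/ ([-round]) → [ɯ]

[inepreddɯd]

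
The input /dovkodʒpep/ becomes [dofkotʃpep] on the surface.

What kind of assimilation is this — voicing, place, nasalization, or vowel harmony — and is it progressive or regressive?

voicing assimilation, regressive

/v/→[f] /dʒ/→[tʃ].
Each target copies a feature from the following segment, so the direction is regressive.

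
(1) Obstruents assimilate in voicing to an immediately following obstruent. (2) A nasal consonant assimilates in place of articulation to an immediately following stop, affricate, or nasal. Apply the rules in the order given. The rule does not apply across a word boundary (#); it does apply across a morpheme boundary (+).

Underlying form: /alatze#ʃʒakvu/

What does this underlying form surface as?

Rule 1: /t/ before /z/ (voiced) → [d]
Rule 1: /ʃ/ before /ʒ/ (voiced) → [ʒ]
Rule 1: /k/ before /v/ (voiced) → [g]
After rule 1: aladze#ʒʒagvu
Rule 2: no segment meets the rule's conditions; no change.

[aladze#ʒʒagvu]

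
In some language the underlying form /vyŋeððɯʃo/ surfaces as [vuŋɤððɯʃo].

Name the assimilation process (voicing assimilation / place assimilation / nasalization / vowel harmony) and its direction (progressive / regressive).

/y/→[u] /e/→[ɤ].
Vowels agree with the last vowel, so the harmony is regressive.

vowel harmony, regressive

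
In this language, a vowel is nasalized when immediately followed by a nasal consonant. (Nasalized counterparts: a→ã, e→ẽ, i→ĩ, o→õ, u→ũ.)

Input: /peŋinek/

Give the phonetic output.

[pẽŋĩnek]

/e/ before nasal /ŋ/ → [ẽ]
/i/ before nasal /n/ → [ĩ]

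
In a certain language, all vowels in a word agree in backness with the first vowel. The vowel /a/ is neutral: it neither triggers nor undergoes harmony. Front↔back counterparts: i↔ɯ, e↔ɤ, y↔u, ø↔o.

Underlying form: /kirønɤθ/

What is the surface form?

[kirøneθ]

/ɤ/ harmonizes with /i/ ([-back]) → [e]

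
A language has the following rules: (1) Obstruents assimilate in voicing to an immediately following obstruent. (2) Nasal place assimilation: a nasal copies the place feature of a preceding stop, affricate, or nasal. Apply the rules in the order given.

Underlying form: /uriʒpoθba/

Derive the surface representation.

[uriʃpoðba]

Rule 1: /ʒ/ before /p/ (voiceless) → [ʃ]
Rule 1: /θ/ before /b/ (voiced) → [ð]
After rule 1: uriʃpoðba
Rule 2: no segment meets the rule's conditions; no change.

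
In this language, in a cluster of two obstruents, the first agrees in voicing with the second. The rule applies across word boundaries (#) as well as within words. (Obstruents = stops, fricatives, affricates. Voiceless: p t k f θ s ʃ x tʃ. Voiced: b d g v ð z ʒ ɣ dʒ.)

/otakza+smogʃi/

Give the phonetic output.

/k/ before /z/ (voiced) → [g]
/g/ before /ʃ/ (voiceless) → [k]

[otagza+smokʃi]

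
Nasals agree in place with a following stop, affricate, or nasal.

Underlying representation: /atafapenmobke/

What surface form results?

/n/ before /m/ (labial) → [m]

[atafapemmobke]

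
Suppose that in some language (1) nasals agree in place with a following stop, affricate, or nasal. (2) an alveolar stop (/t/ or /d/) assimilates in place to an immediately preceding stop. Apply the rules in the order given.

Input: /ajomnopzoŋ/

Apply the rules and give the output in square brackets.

Rule 1: /m/ before /n/ (alveolar) → [n]
After rule 1: ajonnopzoŋ
Rule 2: no segment meets the rule's conditions; no change.

[ajonnopzoŋ]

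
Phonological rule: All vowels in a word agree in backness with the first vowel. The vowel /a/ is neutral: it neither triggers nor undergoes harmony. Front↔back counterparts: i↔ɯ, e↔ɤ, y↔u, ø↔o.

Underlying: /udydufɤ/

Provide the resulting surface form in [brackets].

/y/ harmonizes with /u/ ([+back]) → [u]

[ududufɤ]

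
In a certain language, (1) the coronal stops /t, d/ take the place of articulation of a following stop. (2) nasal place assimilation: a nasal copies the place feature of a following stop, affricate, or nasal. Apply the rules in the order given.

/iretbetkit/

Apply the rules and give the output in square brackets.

Rule 1: /t/ before /b/ (labial) → [p]
Rule 1: /t/ before /k/ (velar) → [k]
After rule 1: irepbekkit
Rule 2: no segment meets the rule's conditions; no change.

[irepbekkit]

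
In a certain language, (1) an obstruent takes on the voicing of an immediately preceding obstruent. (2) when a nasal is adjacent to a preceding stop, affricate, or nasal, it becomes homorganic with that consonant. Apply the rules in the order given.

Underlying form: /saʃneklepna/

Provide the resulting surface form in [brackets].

Rule 1: no segment meets the rule's conditions; no change.
After rule 1: saʃneklepna
Rule 2: /n/ after /p/ (labial) → [m]

[saʃneklepma]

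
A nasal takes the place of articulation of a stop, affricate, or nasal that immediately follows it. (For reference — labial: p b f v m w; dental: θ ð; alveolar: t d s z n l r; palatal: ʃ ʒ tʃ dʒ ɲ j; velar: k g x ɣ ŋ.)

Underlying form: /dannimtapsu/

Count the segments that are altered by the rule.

1

/m/ before /t/ (alveolar) → [n]
1 segment changes.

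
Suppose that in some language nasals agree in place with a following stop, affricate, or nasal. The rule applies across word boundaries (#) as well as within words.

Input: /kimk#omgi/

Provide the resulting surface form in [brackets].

[kiŋk#oŋgi]

/m/ before /k/ (velar) → [ŋ]
/m/ before /g/ (velar) → [ŋ]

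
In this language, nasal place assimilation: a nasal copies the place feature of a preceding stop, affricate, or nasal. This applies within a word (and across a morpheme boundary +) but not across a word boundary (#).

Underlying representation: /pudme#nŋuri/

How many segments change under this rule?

2

/m/ after /d/ (alveolar) → [n]
/ŋ/ after /n/ (alveolar) → [n]
2 segments change.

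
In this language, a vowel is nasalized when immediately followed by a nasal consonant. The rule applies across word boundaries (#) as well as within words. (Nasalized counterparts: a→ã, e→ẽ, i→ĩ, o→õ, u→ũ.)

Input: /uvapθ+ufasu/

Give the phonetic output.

no segment meets the rule's conditions; no change.

[uvapθ+ufasu]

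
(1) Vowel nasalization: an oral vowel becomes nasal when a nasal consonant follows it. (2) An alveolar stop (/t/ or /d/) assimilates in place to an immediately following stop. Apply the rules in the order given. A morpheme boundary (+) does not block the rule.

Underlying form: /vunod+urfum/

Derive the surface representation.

[vũnod+urfũm]

Rule 1: /u/ before nasal /n/ → [ũ]
Rule 1: /u/ before nasal /m/ → [ũ]
After rule 1: vũnod+urfũm
Rule 2: no segment meets the rule's conditions; no change.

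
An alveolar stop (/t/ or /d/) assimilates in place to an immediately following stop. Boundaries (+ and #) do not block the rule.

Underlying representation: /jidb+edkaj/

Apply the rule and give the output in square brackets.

[jibb+egkaj]

/d/ before /b/ (labial) → [b]
/d/ before /k/ (velar) → [g]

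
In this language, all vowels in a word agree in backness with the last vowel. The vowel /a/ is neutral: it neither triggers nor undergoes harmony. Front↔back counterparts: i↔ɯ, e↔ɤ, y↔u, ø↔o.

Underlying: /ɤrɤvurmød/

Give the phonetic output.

/ɤ/ harmonizes with /ø/ ([-back]) → [e]
/ɤ/ harmonizes with /ø/ ([-back]) → [e]
/u/ harmonizes with /ø/ ([-back]) → [y]

[erevyrmød]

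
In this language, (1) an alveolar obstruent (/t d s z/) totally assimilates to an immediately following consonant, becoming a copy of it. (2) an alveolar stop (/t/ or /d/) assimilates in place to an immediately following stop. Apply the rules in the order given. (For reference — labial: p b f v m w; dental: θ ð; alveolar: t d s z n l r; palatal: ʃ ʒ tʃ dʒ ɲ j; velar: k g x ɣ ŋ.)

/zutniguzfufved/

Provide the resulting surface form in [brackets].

Rule 1: /t/ before /n/ → [n] (total assimilation)
Rule 1: /z/ before /f/ → [f] (total assimilation)
After rule 1: zunniguffufved
Rule 2: no segment meets the rule's conditions; no change.

[zunniguffufved]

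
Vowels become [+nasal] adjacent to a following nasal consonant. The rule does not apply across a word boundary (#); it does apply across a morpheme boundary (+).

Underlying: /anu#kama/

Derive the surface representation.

/a/ before nasal /n/ → [ã]
/a/ before nasal /m/ → [ã]

[ãnu#kãma]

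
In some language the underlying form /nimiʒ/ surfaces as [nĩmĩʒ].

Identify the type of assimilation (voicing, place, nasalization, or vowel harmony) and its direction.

/i/→[ĩ] /i/→[ĩ].
Each target copies a feature from the preceding segment, so the direction is progressive.

nasalization, progressive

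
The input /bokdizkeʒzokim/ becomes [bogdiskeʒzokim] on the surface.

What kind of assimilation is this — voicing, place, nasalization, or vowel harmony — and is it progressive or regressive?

/k/→[g] /z/→[s].
Each target copies a feature from the following segment, so the direction is regressive.

voicing assimilation, regressive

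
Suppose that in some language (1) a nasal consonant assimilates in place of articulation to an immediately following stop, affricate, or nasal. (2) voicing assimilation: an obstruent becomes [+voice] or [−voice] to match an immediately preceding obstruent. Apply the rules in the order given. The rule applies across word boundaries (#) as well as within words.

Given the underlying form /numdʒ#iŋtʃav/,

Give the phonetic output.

Rule 1: /m/ before /dʒ/ (palatal) → [ɲ]
Rule 1: /ŋ/ before /tʃ/ (palatal) → [ɲ]
After rule 1: nuɲdʒ#iɲtʃav
Rule 2: no segment meets the rule's conditions; no change.

[nuɲdʒ#iɲtʃav]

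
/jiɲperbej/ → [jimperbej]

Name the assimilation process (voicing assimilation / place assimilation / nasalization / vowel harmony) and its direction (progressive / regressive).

place assimilation, regressive

/ɲ/→[m].
Each target copies a feature from the following segment, so the direction is regressive.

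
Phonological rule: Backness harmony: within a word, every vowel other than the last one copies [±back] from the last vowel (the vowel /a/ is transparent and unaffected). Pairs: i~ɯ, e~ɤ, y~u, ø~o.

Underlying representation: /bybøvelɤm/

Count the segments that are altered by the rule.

/y/ harmonizes with /ɤ/ ([+back]) → [u]
/ø/ harmonizes with /ɤ/ ([+back]) → [o]
/e/ harmonizes with /ɤ/ ([+back]) → [ɤ]
3 segments change.

3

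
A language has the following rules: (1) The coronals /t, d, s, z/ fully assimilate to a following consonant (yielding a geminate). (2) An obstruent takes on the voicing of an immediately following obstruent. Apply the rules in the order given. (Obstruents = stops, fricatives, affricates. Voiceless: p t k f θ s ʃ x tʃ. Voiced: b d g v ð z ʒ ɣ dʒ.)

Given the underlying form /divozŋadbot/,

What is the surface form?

[divoŋŋabbot]

Rule 1: /z/ before /ŋ/ → [ŋ] (total assimilation)
Rule 1: /d/ before /b/ → [b] (total assimilation)
After rule 1: divoŋŋabbot
Rule 2: no segment meets the rule's conditions; no change.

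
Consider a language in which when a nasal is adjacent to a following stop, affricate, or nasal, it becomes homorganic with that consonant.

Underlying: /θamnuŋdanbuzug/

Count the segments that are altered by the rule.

3

/m/ before /n/ (alveolar) → [n]
/ŋ/ before /d/ (alveolar) → [n]
/n/ before /b/ (labial) → [m]
3 segments change.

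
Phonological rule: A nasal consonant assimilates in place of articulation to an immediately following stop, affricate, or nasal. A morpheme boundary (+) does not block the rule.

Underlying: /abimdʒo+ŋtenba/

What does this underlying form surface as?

[abiɲdʒo+ntemba]

/m/ before /dʒ/ (palatal) → [ɲ]
/ŋ/ before /t/ (alveolar) → [n]
/n/ before /b/ (labial) → [m]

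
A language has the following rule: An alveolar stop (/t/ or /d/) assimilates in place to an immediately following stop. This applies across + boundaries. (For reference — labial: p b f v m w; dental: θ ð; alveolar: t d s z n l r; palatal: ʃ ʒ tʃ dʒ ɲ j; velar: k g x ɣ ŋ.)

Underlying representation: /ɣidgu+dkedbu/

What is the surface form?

/d/ before /g/ (velar) → [g]
/d/ before /k/ (velar) → [g]
/d/ before /b/ (labial) → [b]

[ɣiggu+gkebbu]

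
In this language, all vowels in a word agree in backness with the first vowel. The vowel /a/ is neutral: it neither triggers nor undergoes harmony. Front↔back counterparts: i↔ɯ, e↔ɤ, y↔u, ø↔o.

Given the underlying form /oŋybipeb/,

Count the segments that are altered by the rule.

/y/ harmonizes with /o/ ([+back]) → [u]
/i/ harmonizes with /o/ ([+back]) → [ɯ]
/e/ harmonizes with /o/ ([+back]) → [ɤ]
3 segments change.

3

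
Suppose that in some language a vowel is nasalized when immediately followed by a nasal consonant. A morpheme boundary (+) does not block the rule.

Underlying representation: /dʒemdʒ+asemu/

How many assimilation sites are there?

/e/ before nasal /m/ → [ẽ]
/e/ before nasal /m/ → [ẽ]
2 segments change.

2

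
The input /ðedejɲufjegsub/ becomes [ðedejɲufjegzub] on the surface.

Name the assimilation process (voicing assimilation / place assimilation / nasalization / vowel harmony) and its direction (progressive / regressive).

voicing assimilation, progressive

/s/→[z].
Each target copies a feature from the preceding segment, so the direction is progressive.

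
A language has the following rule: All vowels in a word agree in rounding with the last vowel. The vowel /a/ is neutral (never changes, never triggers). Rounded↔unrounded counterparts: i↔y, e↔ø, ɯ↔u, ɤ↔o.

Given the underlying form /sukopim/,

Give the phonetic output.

/u/ harmonizes with /i/ ([-round]) → [ɯ]
/o/ harmonizes with /i/ ([-round]) → [ɤ]

[sɯkɤpim]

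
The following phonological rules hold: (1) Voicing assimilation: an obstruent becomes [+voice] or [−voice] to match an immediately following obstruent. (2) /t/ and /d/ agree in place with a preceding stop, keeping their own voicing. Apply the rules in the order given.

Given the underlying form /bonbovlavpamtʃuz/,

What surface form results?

[bonbovlafpamtʃuz]

Rule 1: /v/ before /p/ (voiceless) → [f]
After rule 1: bonbovlafpamtʃuz
Rule 2: no segment meets the rule's conditions; no change.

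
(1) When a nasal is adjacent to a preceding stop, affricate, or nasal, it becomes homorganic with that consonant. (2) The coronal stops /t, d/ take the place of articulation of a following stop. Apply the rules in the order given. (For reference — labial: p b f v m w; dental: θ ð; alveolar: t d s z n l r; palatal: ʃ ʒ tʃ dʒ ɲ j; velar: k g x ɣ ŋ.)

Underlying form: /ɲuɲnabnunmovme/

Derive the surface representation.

Rule 1: /n/ after /ɲ/ (palatal) → [ɲ]
Rule 1: /n/ after /b/ (labial) → [m]
Rule 1: /m/ after /n/ (alveolar) → [n]
After rule 1: ɲuɲɲabmunnovme
Rule 2: no segment meets the rule's conditions; no change.

[ɲuɲɲabmunnovme]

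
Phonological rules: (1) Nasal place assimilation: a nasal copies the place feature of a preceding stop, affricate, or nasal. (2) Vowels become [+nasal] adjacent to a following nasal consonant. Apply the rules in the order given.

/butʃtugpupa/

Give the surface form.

Rule 1: no segment meets the rule's conditions; no change.
After rule 1: butʃtugpupa
Rule 2: no segment meets the rule's conditions; no change.

[butʃtugpupa]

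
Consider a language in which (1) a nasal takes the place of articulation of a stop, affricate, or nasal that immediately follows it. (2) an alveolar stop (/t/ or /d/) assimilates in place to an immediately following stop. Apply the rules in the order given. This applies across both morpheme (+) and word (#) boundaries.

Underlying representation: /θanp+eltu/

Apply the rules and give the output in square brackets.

Rule 1: /n/ before /p/ (labial) → [m]
After rule 1: θamp+eltu
Rule 2: no segment meets the rule's conditions; no change.

[θamp+eltu]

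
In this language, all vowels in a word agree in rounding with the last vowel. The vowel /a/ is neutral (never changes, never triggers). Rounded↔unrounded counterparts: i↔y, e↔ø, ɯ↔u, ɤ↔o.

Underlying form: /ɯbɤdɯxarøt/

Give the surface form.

[uboduxarøt]

/ɯ/ harmonizes with /ø/ ([+round]) → [u]
/ɤ/ harmonizes with /ø/ ([+round]) → [o]
/ɯ/ harmonizes with /ø/ ([+round]) → [u]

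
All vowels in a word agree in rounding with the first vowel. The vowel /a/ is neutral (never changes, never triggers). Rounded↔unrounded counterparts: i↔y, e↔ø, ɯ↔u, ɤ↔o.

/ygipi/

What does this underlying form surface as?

[ygypy]

/i/ harmonizes with /y/ ([+round]) → [y]
/i/ harmonizes with /y/ ([+round]) → [y]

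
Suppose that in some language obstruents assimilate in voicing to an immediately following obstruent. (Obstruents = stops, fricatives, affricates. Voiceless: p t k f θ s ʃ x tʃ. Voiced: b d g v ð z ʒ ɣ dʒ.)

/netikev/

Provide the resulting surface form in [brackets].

[netikev]

no segment meets the rule's conditions; no change.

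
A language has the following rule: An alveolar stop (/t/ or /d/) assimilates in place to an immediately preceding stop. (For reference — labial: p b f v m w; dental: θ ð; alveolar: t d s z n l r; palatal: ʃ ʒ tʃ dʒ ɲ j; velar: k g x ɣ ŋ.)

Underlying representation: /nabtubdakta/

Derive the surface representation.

/t/ after /b/ (labial) → [p]
/d/ after /b/ (labial) → [b]
/t/ after /k/ (velar) → [k]

[nabpubbakka]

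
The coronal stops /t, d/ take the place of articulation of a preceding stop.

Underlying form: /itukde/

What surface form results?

[itukge]

/d/ after /k/ (velar) → [g]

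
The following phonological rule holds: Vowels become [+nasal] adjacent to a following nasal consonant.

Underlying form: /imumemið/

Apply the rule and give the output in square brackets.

/i/ before nasal /m/ → [ĩ]
/u/ before nasal /m/ → [ũ]
/e/ before nasal /m/ → [ẽ]

[ĩmũmẽmið]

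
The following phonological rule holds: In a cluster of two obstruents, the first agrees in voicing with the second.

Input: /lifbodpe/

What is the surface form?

[livbotpe]

/f/ before /b/ (voiced) → [v]
/d/ before /p/ (voiceless) → [t]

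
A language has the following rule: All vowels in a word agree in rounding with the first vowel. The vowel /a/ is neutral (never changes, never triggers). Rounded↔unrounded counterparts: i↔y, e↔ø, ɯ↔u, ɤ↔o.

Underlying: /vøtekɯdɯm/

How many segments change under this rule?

/e/ harmonizes with /ø/ ([+round]) → [ø]
/ɯ/ harmonizes with /ø/ ([+round]) → [u]
/ɯ/ harmonizes with /ø/ ([+round]) → [u]
3 segments change.

3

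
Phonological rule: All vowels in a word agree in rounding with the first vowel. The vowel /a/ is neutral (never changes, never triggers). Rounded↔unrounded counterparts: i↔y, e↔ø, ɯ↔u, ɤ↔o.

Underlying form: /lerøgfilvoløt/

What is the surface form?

[leregfilvɤlet]

/ø/ harmonizes with /e/ ([-round]) → [e]
/o/ harmonizes with /e/ ([-round]) → [ɤ]
/ø/ harmonizes with /e/ ([-round]) → [e]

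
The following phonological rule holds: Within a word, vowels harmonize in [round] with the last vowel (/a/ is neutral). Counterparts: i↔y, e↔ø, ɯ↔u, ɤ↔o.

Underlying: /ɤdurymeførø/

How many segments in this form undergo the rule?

2

/ɤ/ harmonizes with /ø/ ([+round]) → [o]
/e/ harmonizes with /ø/ ([+round]) → [ø]
2 segments change.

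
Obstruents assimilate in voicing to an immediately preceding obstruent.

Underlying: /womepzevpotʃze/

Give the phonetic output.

/z/ after /p/ (voiceless) → [s]
/p/ after /v/ (voiced) → [b]
/z/ after /tʃ/ (voiceless) → [s]

[womepsevbotʃse]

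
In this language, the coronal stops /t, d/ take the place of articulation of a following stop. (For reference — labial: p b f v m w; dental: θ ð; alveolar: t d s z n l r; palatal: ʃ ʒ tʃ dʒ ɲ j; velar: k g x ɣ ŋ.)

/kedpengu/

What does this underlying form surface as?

/d/ before /p/ (labial) → [b]

[kebpengu]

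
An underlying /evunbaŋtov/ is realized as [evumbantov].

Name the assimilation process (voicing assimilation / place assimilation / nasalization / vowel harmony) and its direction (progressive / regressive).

/n/→[m] /ŋ/→[n].
Each target copies a feature from the following segment, so the direction is regressive.

place assimilation, regressive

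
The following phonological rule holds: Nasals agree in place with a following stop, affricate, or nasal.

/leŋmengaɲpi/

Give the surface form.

[lemmeŋgampi]

/ŋ/ before /m/ (labial) → [m]
/n/ before /g/ (velar) → [ŋ]
/ɲ/ before /p/ (labial) → [m]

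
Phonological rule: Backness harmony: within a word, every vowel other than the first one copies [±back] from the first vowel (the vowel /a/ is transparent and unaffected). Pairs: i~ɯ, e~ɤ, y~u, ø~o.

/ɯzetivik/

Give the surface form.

/e/ harmonizes with /ɯ/ ([+back]) → [ɤ]
/i/ harmonizes with /ɯ/ ([+back]) → [ɯ]
/i/ harmonizes with /ɯ/ ([+back]) → [ɯ]

[ɯzɤtɯvɯk]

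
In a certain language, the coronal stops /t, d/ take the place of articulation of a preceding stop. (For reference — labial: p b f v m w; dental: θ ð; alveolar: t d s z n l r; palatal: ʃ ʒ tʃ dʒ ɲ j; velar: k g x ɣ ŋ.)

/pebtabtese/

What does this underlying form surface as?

/t/ after /b/ (labial) → [p]
/t/ after /b/ (labial) → [p]

[pebpabpese]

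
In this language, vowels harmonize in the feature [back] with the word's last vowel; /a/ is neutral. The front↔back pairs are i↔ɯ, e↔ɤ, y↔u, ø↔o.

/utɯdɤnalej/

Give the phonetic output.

/u/ harmonizes with /e/ ([-back]) → [y]
/ɯ/ harmonizes with /e/ ([-back]) → [i]
/ɤ/ harmonizes with /e/ ([-back]) → [e]

[ytidenalej]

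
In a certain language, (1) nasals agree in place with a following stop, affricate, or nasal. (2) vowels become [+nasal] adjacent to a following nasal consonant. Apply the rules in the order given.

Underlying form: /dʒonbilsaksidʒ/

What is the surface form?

[dʒõmbilsaksidʒ]

Rule 1: /n/ before /b/ (labial) → [m]
After rule 1: dʒombilsaksidʒ
Rule 2: /o/ before nasal /m/ → [õ]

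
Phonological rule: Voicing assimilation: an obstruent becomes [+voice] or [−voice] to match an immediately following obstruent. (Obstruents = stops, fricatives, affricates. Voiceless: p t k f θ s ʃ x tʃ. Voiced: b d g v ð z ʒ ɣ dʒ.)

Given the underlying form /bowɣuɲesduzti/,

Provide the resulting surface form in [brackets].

/s/ before /d/ (voiced) → [z]
/z/ before /t/ (voiceless) → [s]

[bowɣuɲezdusti]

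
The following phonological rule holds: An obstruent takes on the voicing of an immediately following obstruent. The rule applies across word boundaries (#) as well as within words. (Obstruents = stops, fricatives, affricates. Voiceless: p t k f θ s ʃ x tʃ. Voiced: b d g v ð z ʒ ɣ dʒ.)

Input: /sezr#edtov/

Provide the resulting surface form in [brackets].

/d/ before /t/ (voiceless) → [t]

[sezr#ettov]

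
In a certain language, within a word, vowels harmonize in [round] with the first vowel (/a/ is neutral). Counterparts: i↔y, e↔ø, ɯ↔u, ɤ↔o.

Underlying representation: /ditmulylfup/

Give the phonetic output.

/u/ harmonizes with /i/ ([-round]) → [ɯ]
/y/ harmonizes with /i/ ([-round]) → [i]
/u/ harmonizes with /i/ ([-round]) → [ɯ]

[ditmɯlilfɯp]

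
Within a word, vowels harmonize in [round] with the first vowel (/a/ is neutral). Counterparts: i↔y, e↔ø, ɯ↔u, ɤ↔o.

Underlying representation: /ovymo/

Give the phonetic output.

no segment meets the rule's conditions; no change.

[ovymo]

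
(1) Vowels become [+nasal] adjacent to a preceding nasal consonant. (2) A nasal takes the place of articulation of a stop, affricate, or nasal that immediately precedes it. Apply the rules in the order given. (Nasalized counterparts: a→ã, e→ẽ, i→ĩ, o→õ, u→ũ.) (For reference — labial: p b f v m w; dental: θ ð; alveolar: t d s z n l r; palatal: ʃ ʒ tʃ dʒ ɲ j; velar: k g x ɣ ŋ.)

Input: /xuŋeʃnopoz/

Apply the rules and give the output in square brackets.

Rule 1: /e/ after nasal /ŋ/ → [ẽ]
Rule 1: /o/ after nasal /n/ → [õ]
After rule 1: xuŋẽʃnõpoz
Rule 2: no segment meets the rule's conditions; no change.

[xuŋẽʃnõpoz]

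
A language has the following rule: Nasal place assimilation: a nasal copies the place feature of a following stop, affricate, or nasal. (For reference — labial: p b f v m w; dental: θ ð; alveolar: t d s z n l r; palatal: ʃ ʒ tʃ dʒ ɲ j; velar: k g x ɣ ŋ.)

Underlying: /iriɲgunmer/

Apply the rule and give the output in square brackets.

/ɲ/ before /g/ (velar) → [ŋ]
/n/ before /m/ (labial) → [m]

[iriŋgummer]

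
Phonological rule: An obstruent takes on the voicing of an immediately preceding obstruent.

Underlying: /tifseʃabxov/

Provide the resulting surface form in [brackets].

/x/ after /b/ (voiced) → [ɣ]

[tifseʃabɣov]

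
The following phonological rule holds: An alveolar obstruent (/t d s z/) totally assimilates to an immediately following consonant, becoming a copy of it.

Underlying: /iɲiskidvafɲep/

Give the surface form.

[iɲikkivvafɲep]

/s/ before /k/ → [k] (total assimilation)
/d/ before /v/ → [v] (total assimilation)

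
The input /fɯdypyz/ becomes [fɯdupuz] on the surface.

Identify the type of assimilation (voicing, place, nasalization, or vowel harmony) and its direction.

vowel harmony, progressive

/y/→[u] /y/→[u].
Vowels agree with the first vowel, so the harmony is progressive.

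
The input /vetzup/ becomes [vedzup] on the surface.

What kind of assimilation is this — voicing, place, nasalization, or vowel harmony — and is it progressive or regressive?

voicing assimilation, regressive

/t/→[d].
Each target copies a feature from the following segment, so the direction is regressive.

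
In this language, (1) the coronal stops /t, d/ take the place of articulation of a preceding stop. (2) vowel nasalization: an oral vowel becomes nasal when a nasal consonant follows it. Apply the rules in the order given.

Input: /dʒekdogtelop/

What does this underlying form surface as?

[dʒekgogkelop]

Rule 1: /d/ after /k/ (velar) → [g]
Rule 1: /t/ after /g/ (velar) → [k]
After rule 1: dʒekgogkelop
Rule 2: no segment meets the rule's conditions; no change.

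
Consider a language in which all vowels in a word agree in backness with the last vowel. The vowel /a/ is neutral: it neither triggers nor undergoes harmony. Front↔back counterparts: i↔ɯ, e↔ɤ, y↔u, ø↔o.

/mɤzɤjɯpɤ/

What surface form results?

no segment meets the rule's conditions; no change.

[mɤzɤjɯpɤ]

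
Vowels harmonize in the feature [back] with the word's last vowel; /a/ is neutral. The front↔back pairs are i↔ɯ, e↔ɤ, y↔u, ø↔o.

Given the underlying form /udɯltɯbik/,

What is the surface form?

[ydiltibik]

/u/ harmonizes with /i/ ([-back]) → [y]
/ɯ/ harmonizes with /i/ ([-back]) → [i]
/ɯ/ harmonizes with /i/ ([-back]) → [i]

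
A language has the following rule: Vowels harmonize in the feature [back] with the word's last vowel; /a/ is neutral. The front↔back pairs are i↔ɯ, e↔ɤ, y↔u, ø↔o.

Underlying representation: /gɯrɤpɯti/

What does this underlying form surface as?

[girepiti]

/ɯ/ harmonizes with /i/ ([-back]) → [i]
/ɤ/ harmonizes with /i/ ([-back]) → [e]
/ɯ/ harmonizes with /i/ ([-back]) → [i]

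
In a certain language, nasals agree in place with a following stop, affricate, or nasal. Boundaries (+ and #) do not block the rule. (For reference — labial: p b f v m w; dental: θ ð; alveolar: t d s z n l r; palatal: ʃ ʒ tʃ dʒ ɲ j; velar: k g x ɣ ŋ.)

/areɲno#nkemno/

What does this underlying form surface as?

[arenno#ŋkenno]

/ɲ/ before /n/ (alveolar) → [n]
/n/ before /k/ (velar) → [ŋ]
/m/ before /n/ (alveolar) → [n]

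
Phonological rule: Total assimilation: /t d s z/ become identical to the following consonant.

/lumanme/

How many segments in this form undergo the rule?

No segment meets the rule's conditions.

0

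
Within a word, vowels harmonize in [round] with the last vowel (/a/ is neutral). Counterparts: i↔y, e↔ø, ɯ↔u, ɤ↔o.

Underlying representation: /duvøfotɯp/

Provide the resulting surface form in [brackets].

[dɯvefɤtɯp]

/u/ harmonizes with /ɯ/ ([-round]) → [ɯ]
/ø/ harmonizes with /ɯ/ ([-round]) → [e]
/o/ harmonizes with /ɯ/ ([-round]) → [ɤ]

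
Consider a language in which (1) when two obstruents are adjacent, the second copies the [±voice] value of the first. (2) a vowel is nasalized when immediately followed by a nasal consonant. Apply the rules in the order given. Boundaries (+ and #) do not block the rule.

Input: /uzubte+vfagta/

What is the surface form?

[uzubde+vvagda]

Rule 1: /t/ after /b/ (voiced) → [d]
Rule 1: /f/ after /v/ (voiced) → [v]
Rule 1: /t/ after /g/ (voiced) → [d]
After rule 1: uzubde+vvagda
Rule 2: no segment meets the rule's conditions; no change.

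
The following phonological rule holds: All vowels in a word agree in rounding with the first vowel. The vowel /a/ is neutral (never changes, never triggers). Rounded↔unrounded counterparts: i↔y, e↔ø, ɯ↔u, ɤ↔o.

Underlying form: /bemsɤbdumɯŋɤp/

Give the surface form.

[bemsɤbdɯmɯŋɤp]

/u/ harmonizes with /e/ ([-round]) → [ɯ]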